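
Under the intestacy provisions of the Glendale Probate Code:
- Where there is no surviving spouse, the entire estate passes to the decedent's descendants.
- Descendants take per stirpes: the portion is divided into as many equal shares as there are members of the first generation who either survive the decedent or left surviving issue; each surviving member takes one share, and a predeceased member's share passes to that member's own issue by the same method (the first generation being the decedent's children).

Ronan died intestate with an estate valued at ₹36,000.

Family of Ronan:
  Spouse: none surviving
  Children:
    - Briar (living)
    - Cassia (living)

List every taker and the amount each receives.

The entire ₹36,000 passes to the descendants.
That amount (₹36,000) is divided into 2 shares of ₹18,000: Briar and Cassia each take ₹18,000.

Briar: ₹18,000; Cassia: ₹18,000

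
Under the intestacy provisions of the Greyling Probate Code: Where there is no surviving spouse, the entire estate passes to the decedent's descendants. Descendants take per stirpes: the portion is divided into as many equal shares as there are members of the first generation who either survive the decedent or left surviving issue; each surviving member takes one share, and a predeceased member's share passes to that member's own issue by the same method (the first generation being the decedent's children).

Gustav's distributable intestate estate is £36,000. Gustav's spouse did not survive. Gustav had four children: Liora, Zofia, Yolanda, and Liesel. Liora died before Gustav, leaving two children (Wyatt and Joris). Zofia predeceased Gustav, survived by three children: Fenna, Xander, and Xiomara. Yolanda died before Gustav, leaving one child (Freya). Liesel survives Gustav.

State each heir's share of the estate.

The entire £36,000 passes to the descendants.
That amount (£36,000) is divided into 4 shares of £9,000: Liesel takes £9,000; Liora's £9,000 share passes to Liora's issue; Zofia's £9,000 share passes to Zofia's issue; Yolanda's £9,000 share passes to Yolanda's issue.
Liora's share (£9,000) is divided into 2 shares of £4,500: Wyatt and Joris each take £4,500.
Zofia's share (£9,000) is divided into 3 shares of £3,000: Fenna, Xander, and Xiomara each take £3,000.
Yolanda's share (£9,000) passes entirely to Freya.

Wyatt: £4,500; Joris: £4,500; Fenna: £3,000; Xander: £3,000; Xiomara: £3,000; Freya: £9,000; Liesel: £9,000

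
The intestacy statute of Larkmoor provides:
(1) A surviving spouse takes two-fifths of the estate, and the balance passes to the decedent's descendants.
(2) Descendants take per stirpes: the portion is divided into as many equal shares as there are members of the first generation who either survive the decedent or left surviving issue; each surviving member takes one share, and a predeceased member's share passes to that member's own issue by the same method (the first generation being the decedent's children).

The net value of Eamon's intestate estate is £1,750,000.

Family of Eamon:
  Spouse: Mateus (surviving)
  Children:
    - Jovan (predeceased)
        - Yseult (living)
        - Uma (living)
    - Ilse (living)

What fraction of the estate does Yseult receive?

Yseult receives 3/20 of the estate.

Mateus takes two-fifths of £1,750,000 = £700,000. The remaining £1,050,000 passes to the descendants.
The descendants' portion (£1,050,000) is divided into 2 shares of £525,000: Ilse takes £525,000; Jovan's £525,000 share passes to Jovan's issue.
Jovan's share (£525,000) is divided into 2 shares of £262,500: Yseult and Uma each take £262,500.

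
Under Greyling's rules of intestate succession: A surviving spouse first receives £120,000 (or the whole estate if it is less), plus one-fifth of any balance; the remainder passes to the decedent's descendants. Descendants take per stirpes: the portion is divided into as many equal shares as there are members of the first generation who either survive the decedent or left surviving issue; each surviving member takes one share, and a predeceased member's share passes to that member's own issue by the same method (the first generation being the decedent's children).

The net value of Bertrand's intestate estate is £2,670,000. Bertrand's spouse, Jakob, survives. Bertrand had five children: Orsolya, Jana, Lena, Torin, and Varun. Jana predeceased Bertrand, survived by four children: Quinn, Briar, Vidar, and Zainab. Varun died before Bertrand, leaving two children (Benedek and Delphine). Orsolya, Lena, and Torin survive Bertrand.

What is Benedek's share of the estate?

Benedek receives £204,000.

Jakob first takes £120,000, leaving a balance of £2,550,000. Jakob then takes one-fifth of the balance (£510,000), for a total of £630,000. The remaining £2,040,000 passes to the descendants.
The descendants' portion (£2,040,000) is divided into 5 shares of £408,000: Orsolya, Lena, and Torin each take £408,000; Jana's £408,000 share passes to Jana's issue; Varun's £408,000 share passes to Varun's issue.
Jana's share (£408,000) is divided into 4 shares of £102,000: Quinn, Briar, Vidar, and Zainab each take £102,000.
Varun's share (£408,000) is divided into 2 shares of £204,000: Benedek and Delphine each take £204,000.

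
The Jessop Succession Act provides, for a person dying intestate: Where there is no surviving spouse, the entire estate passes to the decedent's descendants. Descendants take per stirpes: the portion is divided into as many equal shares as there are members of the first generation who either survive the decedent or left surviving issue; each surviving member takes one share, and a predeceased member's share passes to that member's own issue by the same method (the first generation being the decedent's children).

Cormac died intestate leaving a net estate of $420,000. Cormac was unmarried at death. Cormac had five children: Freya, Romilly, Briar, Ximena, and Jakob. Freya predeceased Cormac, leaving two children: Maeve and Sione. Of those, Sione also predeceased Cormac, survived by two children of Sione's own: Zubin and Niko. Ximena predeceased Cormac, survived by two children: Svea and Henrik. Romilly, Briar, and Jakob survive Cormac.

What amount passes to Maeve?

The entire $420,000 passes to the descendants.
That amount ($420,000) is divided into 5 shares of $84,000: Romilly, Briar, and Jakob each take $84,000; Freya's $84,000 share passes to Freya's issue; Ximena's $84,000 share passes to Ximena's issue.
Freya's share ($84,000) is divided into 2 shares of $42,000: Maeve takes $42,000; Sione's $42,000 share passes to Sione's issue.
Sione's share ($42,000) is divided into 2 shares of $21,000: Zubin and Niko each take $21,000.
Ximena's share ($84,000) is divided into 2 shares of $42,000: Svea and Henrik each take $42,000.

Maeve receives $42,000.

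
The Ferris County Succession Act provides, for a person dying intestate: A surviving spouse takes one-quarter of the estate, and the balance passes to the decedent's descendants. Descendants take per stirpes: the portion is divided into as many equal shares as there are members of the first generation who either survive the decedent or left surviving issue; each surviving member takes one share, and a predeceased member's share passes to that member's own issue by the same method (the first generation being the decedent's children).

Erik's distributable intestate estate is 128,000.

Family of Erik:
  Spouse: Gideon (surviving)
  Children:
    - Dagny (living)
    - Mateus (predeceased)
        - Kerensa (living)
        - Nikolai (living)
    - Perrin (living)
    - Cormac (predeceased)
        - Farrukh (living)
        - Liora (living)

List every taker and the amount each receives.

Gideon: 32,000; Dagny: 24,000; Kerensa: 12,000; Nikolai: 12,000; Perrin: 24,000; Farrukh: 12,000; Liora: 12,000

Gideon takes one-quarter of 128,000 = 32,000. The remaining 96,000 passes to the descendants.
The descendants' portion (96,000) is divided into 4 shares of 24,000: Dagny and Perrin each take 24,000; Mateus's 24,000 share passes to Mateus's issue; Cormac's 24,000 share passes to Cormac's issue.
Mateus's share (24,000) is divided into 2 shares of 12,000: Kerensa and Nikolai each take 12,000.
Cormac's share (24,000) is divided into 2 shares of 12,000: Farrukh and Liora each take 12,000.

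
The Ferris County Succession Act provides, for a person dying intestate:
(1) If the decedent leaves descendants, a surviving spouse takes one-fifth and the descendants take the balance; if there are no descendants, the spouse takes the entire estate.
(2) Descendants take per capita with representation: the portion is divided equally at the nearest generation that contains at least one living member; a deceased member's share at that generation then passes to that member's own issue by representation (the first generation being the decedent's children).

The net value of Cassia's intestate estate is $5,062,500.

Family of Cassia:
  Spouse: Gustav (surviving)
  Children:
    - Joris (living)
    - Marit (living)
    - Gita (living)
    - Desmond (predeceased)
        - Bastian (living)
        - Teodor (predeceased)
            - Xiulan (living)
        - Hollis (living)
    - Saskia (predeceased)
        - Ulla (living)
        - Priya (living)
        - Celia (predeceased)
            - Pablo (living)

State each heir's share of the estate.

Gustav takes one-fifth of $5,062,500 = $1,012,500. The remaining $4,050,000 passes to the descendants.
The descendants' portion ($4,050,000) is divided into 5 shares of $810,000: Joris, Marit, and Gita each take $810,000; Desmond's $810,000 share passes to Desmond's issue; Saskia's $810,000 share passes to Saskia's issue.
Desmond's share ($810,000) is divided into 3 shares of $270,000: Bastian and Hollis each take $270,000; Teodor's $270,000 share passes to Teodor's issue.
Teodor's share ($270,000) passes entirely to Xiulan.
Saskia's share ($810,000) is divided into 3 shares of $270,000: Ulla and Priya each take $270,000; Celia's $270,000 share passes to Celia's issue.
Celia's share ($270,000) passes entirely to Pablo.

Gustav: $1,012,500; Joris: $810,000; Marit: $810,000; Gita: $810,000; Bastian: $270,000; Xiulan: $270,000; Hollis: $270,000; Ulla: $270,000; Priya: $270,000; Pablo: $270,000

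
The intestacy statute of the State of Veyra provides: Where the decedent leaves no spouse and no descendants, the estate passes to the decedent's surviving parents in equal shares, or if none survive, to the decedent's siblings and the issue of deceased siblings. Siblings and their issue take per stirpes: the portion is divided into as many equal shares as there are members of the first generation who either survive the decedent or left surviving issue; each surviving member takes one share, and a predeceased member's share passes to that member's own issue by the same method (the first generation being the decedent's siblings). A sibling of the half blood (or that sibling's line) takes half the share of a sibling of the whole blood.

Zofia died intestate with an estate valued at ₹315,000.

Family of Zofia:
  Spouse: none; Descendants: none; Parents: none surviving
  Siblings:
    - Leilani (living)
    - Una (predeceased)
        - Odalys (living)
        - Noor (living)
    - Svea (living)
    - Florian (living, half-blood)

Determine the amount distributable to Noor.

The entire ₹315,000 passes to the siblings and their issue.
Counting each half-blood sibling's line as half a unit, there are 7/2 units in ₹315,000, so one unit is ₹90,000. Whole-blood lines (Leilani, Una, and Svea) take ₹90,000 each; half-blood lines (Florian) take ₹45,000 each.
Una's share (₹90,000) is divided into 2 shares of ₹45,000: Odalys and Noor each take ₹45,000.

Noor receives ₹45,000.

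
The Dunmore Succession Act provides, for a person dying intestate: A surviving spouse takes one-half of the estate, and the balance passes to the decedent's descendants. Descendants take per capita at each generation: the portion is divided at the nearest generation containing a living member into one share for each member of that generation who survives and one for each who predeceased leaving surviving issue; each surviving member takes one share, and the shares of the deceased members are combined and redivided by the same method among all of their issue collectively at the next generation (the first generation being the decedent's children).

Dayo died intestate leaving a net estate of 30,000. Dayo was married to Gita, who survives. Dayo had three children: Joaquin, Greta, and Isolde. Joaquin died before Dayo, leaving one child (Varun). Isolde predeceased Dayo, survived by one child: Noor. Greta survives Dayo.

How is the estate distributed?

Gita takes one-half of 30,000 = 15,000. The remaining 15,000 passes to the descendants.
The descendants' portion (15,000) is divided at the children's generation into 3 shares of 5,000. Greta takes 5,000. The 2 shares of the deceased (Joaquin and Isolde) are combined into a pool of 10,000.
That pool (10,000) is divided at the grandchildren's generation equally among Varun and Noor: 5,000 each.

Gita: 15,000; Varun: 5,000; Greta: 5,000; Noor: 5,000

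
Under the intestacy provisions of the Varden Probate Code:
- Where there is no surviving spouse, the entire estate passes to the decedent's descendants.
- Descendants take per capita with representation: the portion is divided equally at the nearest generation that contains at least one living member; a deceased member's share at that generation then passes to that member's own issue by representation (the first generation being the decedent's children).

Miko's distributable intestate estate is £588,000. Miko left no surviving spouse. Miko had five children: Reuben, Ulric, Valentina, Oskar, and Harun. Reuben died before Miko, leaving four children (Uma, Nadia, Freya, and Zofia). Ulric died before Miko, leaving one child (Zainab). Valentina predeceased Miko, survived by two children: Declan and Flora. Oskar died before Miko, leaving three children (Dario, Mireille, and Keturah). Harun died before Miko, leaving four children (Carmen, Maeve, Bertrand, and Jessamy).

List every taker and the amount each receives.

Uma: £42,000; Nadia: £42,000; Freya: £42,000; Zofia: £42,000; Zainab: £42,000; Declan: £42,000; Flora: £42,000; Dario: £42,000; Mireille: £42,000; Keturah: £42,000; Carmen: £42,000; Maeve: £42,000; Bertrand: £42,000; Jessamy: £42,000

The entire £588,000 passes to the descendants.
No child survives, so the initial division is made at the grandchildren's generation.
That amount (£588,000) is divided into 14 shares of £42,000: Uma, Nadia, Freya, Zofia, Zainab, Declan, Flora, Dario, Mireille, Keturah, Carmen, Maeve, Bertrand, and Jessamy each take £42,000.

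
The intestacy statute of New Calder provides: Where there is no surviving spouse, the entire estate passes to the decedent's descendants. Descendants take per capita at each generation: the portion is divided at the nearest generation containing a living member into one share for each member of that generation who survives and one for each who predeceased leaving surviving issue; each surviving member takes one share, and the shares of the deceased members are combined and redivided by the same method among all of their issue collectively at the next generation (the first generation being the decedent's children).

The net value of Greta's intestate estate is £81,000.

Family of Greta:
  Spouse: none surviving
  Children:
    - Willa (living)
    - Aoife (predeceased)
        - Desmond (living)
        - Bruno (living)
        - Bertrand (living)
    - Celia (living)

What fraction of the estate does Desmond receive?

Desmond receives 1/9 of the estate.

The entire £81,000 passes to the descendants.
That amount (£81,000) is divided at the children's generation into 3 shares of £27,000. Willa and Celia each take £27,000. The remaining share for the deceased Aoife (£27,000) is carried to the next generation.
That pool (£27,000) is divided at the grandchildren's generation equally among Desmond, Bruno, and Bertrand: £9,000 each.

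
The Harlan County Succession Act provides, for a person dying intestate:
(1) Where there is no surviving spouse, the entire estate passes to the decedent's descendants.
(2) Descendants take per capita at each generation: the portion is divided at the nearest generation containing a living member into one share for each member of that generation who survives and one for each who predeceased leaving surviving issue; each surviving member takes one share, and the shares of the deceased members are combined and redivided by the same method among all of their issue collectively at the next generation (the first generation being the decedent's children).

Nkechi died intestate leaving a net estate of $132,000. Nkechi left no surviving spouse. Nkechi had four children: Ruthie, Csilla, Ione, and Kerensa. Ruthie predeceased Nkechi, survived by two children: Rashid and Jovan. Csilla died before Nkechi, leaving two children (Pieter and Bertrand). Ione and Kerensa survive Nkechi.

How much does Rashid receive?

The entire $132,000 passes to the descendants.
That amount ($132,000) is divided at the children's generation into 4 shares of $33,000. Ione and Kerensa each take $33,000. The 2 shares of the deceased (Ruthie and Csilla) are combined into a pool of $66,000.
That pool ($66,000) is divided at the grandchildren's generation equally among Rashid, Jovan, Pieter, and Bertrand: $16,500 each.

Rashid receives $16,500.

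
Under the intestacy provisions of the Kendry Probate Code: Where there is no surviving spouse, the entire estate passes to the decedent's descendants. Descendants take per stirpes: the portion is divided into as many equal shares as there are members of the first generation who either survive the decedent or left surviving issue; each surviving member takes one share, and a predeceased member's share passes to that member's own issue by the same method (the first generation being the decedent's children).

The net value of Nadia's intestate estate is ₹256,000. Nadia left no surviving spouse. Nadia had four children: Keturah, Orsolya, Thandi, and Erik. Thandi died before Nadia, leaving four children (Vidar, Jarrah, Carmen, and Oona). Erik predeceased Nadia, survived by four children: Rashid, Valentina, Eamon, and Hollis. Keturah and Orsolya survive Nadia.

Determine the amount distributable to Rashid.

The entire ₹256,000 passes to the descendants.
That amount (₹256,000) is divided into 4 shares of ₹64,000: Keturah and Orsolya each take ₹64,000; Thandi's ₹64,000 share passes to Thandi's issue; Erik's ₹64,000 share passes to Erik's issue.
Thandi's share (₹64,000) is divided into 4 shares of ₹16,000: Vidar, Jarrah, Carmen, and Oona each take ₹16,000.
Erik's share (₹64,000) is divided into 4 shares of ₹16,000: Rashid, Valentina, Eamon, and Hollis each take ₹16,000.

Rashid receives ₹16,000.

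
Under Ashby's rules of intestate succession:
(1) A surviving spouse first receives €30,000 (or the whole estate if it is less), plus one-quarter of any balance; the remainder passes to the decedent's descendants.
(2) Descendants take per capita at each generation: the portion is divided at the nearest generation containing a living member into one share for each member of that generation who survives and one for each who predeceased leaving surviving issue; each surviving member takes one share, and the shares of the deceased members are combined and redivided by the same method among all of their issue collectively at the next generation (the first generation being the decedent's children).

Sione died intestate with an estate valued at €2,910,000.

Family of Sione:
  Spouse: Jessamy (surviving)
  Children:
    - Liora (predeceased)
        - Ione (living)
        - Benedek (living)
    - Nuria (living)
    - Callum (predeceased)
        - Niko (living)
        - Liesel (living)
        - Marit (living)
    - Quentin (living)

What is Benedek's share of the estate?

Jessamy first takes €30,000, leaving a balance of €2,880,000. Jessamy then takes one-quarter of the balance (€720,000), for a total of €750,000. The remaining €2,160,000 passes to the descendants.
The descendants' portion (€2,160,000) is divided at the children's generation into 4 shares of €540,000. Nuria and Quentin each take €540,000. The 2 shares of the deceased (Liora and Callum) are combined into a pool of €1,080,000.
That pool (€1,080,000) is divided at the grandchildren's generation equally among Ione, Benedek, Niko, Liesel, and Marit: €216,000 each.

Benedek receives €216,000.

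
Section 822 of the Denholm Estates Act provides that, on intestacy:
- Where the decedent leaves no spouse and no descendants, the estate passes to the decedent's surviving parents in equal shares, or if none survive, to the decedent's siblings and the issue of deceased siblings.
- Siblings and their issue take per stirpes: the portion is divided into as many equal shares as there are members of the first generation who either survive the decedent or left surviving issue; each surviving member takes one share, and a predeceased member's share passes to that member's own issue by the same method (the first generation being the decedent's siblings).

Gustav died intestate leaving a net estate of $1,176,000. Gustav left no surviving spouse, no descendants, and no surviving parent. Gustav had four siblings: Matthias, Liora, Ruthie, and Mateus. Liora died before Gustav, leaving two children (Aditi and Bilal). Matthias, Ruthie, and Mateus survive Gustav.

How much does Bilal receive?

The entire $1,176,000 passes to the siblings and their issue.
That amount ($1,176,000) is divided into 4 shares of $294,000: Matthias, Ruthie, and Mateus each take $294,000; Liora's $294,000 share passes to Liora's issue.
Liora's share ($294,000) is divided into 2 shares of $147,000: Aditi and Bilal each take $147,000.

Bilal receives $147,000.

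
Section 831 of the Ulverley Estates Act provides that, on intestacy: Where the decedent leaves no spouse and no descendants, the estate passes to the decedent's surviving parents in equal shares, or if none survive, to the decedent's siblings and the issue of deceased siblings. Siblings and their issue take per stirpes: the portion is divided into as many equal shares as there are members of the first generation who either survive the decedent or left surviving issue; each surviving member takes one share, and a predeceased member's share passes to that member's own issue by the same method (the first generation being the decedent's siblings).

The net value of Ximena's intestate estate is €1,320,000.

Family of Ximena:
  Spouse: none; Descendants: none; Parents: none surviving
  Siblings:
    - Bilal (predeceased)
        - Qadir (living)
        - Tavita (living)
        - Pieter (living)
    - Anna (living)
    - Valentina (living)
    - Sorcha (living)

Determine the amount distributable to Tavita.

The entire €1,320,000 passes to the siblings and their issue.
That amount (€1,320,000) is divided into 4 shares of €330,000: Anna, Valentina, and Sorcha each take €330,000; Bilal's €330,000 share passes to Bilal's issue.
Bilal's share (€330,000) is divided into 3 shares of €110,000: Qadir, Tavita, and Pieter each take €110,000.

Tavita receives €110,000.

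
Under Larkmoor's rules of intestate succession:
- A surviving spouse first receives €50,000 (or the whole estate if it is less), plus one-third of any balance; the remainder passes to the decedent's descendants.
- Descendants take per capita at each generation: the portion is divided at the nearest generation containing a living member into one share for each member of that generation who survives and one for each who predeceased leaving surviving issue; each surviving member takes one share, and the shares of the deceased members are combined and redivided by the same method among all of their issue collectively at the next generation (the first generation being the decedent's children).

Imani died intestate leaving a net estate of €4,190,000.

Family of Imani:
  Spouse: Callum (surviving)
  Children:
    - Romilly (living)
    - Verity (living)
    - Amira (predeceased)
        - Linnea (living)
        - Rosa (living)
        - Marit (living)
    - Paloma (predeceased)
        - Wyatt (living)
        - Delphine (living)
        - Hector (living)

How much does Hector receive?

Hector receives €230,000.

Callum first takes €50,000, leaving a balance of €4,140,000. Callum then takes one-third of the balance (€1,380,000), for a total of €1,430,000. The remaining €2,760,000 passes to the descendants.
The descendants' portion (€2,760,000) is divided at the children's generation into 4 shares of €690,000. Romilly and Verity each take €690,000. The 2 shares of the deceased (Amira and Paloma) are combined into a pool of €1,380,000.
That pool (€1,380,000) is divided at the grandchildren's generation equally among Linnea, Rosa, Marit, Wyatt, Delphine, and Hector: €230,000 each.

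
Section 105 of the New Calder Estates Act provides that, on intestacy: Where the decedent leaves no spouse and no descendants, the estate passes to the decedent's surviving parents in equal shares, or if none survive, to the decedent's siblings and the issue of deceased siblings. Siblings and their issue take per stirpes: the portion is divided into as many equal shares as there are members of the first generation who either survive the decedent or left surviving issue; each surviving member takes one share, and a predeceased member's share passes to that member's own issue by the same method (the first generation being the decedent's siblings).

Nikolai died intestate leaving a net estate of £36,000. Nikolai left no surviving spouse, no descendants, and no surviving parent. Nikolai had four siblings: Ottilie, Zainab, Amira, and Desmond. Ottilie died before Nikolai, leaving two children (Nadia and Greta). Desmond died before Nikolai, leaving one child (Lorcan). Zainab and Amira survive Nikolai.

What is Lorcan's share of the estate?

Lorcan receives £9,000.

The entire £36,000 passes to the siblings and their issue.
That amount (£36,000) is divided into 4 shares of £9,000: Zainab and Amira each take £9,000; Ottilie's £9,000 share passes to Ottilie's issue; Desmond's £9,000 share passes to Desmond's issue.
Ottilie's share (£9,000) is divided into 2 shares of £4,500: Nadia and Greta each take £4,500.
Desmond's share (£9,000) passes entirely to Lorcan.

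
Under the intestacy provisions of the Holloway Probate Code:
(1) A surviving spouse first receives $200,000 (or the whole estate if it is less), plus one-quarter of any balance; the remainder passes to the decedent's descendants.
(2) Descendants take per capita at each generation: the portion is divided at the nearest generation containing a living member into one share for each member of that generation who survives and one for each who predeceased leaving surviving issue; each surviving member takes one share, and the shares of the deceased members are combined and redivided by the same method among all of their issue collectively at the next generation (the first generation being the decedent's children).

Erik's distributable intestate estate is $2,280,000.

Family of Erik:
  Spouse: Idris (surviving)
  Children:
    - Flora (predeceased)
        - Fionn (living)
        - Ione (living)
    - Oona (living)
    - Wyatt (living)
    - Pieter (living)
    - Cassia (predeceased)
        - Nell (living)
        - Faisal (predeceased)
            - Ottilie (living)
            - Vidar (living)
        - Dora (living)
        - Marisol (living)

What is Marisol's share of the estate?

Idris first takes $200,000, leaving a balance of $2,080,000. Idris then takes one-quarter of the balance ($520,000), for a total of $720,000. The remaining $1,560,000 passes to the descendants.
The descendants' portion ($1,560,000) is divided at the children's generation into 5 shares of $312,000. Oona, Wyatt, and Pieter each take $312,000. The 2 shares of the deceased (Flora and Cassia) are combined into a pool of $624,000.
That pool ($624,000) is divided at the grandchildren's generation into 6 shares of $104,000. Fionn, Ione, Nell, Dora, and Marisol each take $104,000. The remaining share for the deceased Faisal ($104,000) is carried to the next generation.
That pool ($104,000) is divided at the great-grandchildren's generation equally among Ottilie and Vidar: $52,000 each.

Marisol receives $104,000.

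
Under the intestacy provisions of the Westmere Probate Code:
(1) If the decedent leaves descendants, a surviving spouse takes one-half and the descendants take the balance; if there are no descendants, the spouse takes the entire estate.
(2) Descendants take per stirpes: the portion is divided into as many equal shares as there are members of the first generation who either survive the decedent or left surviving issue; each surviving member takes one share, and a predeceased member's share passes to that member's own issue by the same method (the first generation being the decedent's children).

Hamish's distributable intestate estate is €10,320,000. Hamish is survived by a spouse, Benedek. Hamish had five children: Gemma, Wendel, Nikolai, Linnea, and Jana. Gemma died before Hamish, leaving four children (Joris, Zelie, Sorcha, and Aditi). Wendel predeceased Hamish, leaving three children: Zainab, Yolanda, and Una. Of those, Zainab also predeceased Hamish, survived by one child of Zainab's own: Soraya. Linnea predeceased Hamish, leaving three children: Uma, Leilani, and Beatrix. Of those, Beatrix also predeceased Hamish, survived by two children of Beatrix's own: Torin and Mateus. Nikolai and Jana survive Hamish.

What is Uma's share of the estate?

Uma receives €344,000.

Benedek takes one-half of €10,320,000 = €5,160,000. The remaining €5,160,000 passes to the descendants.
The descendants' portion (€5,160,000) is divided into 5 shares of €1,032,000: Nikolai and Jana each take €1,032,000; Gemma's €1,032,000 share passes to Gemma's issue; Wendel's €1,032,000 share passes to Wendel's issue; Linnea's €1,032,000 share passes to Linnea's issue.
Gemma's share (€1,032,000) is divided into 4 shares of €258,000: Joris, Zelie, Sorcha, and Aditi each take €258,000.
Wendel's share (€1,032,000) is divided into 3 shares of €344,000: Yolanda and Una each take €344,000; Zainab's €344,000 share passes to Zainab's issue.
Zainab's share (€344,000) passes entirely to Soraya.
Linnea's share (€1,032,000) is divided into 3 shares of €344,000: Uma and Leilani each take €344,000; Beatrix's €344,000 share passes to Beatrix's issue.
Beatrix's share (€344,000) is divided into 2 shares of €172,000: Torin and Mateus each take €172,000.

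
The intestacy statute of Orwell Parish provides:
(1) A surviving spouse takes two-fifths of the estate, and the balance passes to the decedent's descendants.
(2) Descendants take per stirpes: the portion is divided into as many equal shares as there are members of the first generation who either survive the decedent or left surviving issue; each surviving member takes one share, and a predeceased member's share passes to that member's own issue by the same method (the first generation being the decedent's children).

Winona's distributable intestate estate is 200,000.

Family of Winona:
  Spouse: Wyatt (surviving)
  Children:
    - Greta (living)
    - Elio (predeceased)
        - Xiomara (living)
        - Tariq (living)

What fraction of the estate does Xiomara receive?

Wyatt takes two-fifths of 200,000 = 80,000. The remaining 120,000 passes to the descendants.
The descendants' portion (120,000) is divided into 2 shares of 60,000: Greta takes 60,000; Elio's 60,000 share passes to Elio's issue.
Elio's share (60,000) is divided into 2 shares of 30,000: Xiomara and Tariq each take 30,000.

Xiomara receives 3/20 of the estate.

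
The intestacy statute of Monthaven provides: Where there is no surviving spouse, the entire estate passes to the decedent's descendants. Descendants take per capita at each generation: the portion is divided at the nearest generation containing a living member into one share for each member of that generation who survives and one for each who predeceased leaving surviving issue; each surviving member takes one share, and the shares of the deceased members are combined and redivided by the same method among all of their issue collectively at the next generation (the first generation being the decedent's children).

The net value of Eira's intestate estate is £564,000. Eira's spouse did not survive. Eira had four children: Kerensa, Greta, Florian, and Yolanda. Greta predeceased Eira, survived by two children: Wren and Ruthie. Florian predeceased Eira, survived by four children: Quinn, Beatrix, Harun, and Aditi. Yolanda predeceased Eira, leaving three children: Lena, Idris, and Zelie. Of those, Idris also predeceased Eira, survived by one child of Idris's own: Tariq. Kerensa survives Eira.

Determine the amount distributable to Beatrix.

The entire £564,000 passes to the descendants.
That amount (£564,000) is divided at the children's generation into 4 shares of £141,000. Kerensa takes £141,000. The 3 shares of the deceased (Greta, Florian, and Yolanda) are combined into a pool of £423,000.
That pool (£423,000) is divided at the grandchildren's generation into 9 shares of £47,000. Wren, Ruthie, Quinn, Beatrix, Harun, Aditi, Lena, and Zelie each take £47,000. The remaining share for the deceased Idris (£47,000) is carried to the next generation.
That pool (£47,000) passes entirely to Tariq, the sole taker at the great-grandchildren's generation.

Beatrix receives £47,000.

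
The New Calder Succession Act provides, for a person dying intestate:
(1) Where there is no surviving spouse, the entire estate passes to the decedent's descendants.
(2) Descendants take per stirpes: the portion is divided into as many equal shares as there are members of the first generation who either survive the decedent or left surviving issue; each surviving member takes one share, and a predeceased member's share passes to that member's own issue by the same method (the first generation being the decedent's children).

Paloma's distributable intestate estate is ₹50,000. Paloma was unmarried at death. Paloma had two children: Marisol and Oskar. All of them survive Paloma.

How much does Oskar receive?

Oskar receives ₹25,000.

The entire ₹50,000 passes to the descendants.
That amount (₹50,000) is divided into 2 shares of ₹25,000: Marisol and Oskar each take ₹25,000.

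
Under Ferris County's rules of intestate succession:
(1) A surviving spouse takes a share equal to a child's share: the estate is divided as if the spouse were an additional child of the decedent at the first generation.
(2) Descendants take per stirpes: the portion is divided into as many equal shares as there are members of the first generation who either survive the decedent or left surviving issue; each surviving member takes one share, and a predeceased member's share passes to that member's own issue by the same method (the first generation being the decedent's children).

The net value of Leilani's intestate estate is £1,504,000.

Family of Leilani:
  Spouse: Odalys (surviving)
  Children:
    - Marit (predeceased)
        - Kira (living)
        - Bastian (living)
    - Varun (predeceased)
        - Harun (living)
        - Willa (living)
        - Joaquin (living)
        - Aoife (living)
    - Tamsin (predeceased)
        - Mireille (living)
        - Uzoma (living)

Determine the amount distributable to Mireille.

The spouse counts as an additional share at the children's level, so there are 4 primary shares of £376,000. Odalys takes one such share (£376,000).
The children's combined portion (£1,128,000) is divided into 3 shares of £376,000: Marit's £376,000 share passes to Marit's issue; Varun's £376,000 share passes to Varun's issue; Tamsin's £376,000 share passes to Tamsin's issue.
Marit's share (£376,000) is divided into 2 shares of £188,000: Kira and Bastian each take £188,000.
Varun's share (£376,000) is divided into 4 shares of £94,000: Harun, Willa, Joaquin, and Aoife each take £94,000.
Tamsin's share (£376,000) is divided into 2 shares of £188,000: Mireille and Uzoma each take £188,000.

Mireille receives £188,000.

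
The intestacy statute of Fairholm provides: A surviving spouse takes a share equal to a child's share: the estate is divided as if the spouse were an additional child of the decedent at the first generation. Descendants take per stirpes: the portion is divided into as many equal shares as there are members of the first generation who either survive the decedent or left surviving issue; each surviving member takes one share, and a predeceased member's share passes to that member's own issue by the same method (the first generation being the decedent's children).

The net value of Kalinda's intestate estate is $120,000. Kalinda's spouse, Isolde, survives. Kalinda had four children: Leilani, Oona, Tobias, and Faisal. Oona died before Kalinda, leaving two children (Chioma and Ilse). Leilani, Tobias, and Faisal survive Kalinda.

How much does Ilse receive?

The spouse counts as an additional share at the children's level, so there are 5 primary shares of $24,000. Isolde takes one such share ($24,000).
The children's combined portion ($96,000) is divided into 4 shares of $24,000: Leilani, Tobias, and Faisal each take $24,000; Oona's $24,000 share passes to Oona's issue.
Oona's share ($24,000) is divided into 2 shares of $12,000: Chioma and Ilse each take $12,000.

Ilse receives $12,000.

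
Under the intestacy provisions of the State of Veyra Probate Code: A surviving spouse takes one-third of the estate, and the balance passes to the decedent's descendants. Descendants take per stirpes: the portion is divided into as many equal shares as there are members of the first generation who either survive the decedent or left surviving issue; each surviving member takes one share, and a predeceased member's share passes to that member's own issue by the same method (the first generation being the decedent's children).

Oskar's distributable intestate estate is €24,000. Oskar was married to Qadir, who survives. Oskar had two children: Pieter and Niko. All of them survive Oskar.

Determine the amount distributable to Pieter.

Pieter receives €8,000.

Qadir takes one-third of €24,000 = €8,000. The remaining €16,000 passes to the descendants.
The descendants' portion (€16,000) is divided into 2 shares of €8,000: Pieter and Niko each take €8,000.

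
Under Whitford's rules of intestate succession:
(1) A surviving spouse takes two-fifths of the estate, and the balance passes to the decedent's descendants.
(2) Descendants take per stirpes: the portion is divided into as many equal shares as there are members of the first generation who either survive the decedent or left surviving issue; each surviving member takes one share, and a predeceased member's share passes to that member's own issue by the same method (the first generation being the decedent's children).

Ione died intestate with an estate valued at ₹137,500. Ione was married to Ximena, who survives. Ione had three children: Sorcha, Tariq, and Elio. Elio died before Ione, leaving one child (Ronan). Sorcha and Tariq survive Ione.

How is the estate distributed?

Ximena: ₹55,000; Sorcha: ₹27,500; Tariq: ₹27,500; Ronan: ₹27,500

Ximena takes two-fifths of ₹137,500 = ₹55,000. The remaining ₹82,500 passes to the descendants.
The descendants' portion (₹82,500) is divided into 3 shares of ₹27,500: Sorcha and Tariq each take ₹27,500; Elio's ₹27,500 share passes to Elio's issue.
Elio's share (₹27,500) passes entirely to Ronan.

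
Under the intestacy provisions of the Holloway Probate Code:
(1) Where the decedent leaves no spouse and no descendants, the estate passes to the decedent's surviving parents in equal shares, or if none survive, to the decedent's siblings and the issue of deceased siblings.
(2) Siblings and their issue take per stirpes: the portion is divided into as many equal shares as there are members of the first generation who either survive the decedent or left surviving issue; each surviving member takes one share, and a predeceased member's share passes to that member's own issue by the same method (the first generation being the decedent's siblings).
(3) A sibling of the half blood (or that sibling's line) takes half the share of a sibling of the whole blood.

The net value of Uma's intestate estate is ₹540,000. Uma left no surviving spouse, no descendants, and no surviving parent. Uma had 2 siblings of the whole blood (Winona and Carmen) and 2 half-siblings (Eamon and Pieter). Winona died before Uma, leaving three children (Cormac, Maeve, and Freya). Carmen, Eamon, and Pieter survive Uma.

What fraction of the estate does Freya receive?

The entire ₹540,000 passes to the siblings and their issue.
Counting each half-blood sibling's line as half a unit, there are 3 units in ₹540,000, so one unit is ₹180,000. Whole-blood lines (Winona and Carmen) take ₹180,000 each; half-blood lines (Eamon and Pieter) take ₹90,000 each.
Winona's share (₹180,000) is divided into 3 shares of ₹60,000: Cormac, Maeve, and Freya each take ₹60,000.

Freya receives 1/9 of the estate.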